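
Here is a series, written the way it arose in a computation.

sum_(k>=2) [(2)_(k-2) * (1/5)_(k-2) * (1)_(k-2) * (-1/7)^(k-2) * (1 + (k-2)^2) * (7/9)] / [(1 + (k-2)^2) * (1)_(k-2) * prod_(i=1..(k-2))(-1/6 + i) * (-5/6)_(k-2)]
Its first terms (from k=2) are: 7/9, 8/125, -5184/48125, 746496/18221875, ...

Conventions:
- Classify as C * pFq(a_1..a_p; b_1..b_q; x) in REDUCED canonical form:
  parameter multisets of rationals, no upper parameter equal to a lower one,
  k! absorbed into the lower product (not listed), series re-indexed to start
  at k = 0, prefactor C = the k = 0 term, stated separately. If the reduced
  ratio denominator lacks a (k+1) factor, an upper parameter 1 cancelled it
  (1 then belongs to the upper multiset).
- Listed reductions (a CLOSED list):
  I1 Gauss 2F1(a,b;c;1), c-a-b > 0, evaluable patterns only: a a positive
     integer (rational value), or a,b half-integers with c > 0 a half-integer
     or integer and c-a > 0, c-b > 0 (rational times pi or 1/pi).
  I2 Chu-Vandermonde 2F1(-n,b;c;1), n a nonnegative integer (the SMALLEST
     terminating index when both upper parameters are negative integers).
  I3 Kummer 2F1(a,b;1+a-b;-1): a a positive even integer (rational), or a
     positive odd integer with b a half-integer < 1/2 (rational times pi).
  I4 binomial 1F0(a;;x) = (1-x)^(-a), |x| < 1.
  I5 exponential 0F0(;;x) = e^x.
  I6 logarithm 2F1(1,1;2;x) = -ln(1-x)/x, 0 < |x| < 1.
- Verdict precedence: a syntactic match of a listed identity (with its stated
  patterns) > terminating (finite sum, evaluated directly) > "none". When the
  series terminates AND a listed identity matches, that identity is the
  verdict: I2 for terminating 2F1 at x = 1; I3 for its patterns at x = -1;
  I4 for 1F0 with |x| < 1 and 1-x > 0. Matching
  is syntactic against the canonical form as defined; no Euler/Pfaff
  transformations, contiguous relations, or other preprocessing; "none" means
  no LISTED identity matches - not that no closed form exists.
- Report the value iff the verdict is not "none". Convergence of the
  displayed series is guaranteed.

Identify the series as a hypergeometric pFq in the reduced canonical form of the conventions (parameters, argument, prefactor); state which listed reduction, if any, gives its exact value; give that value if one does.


Prefactor 7/9, argument -1/7: 3F2 with upper {1/5, 1, 2} over lower {-5/6, 5/6}. Verdict: none. Every listed pattern misses the 3F2 form at -1/7, upper {1/5, 1, 2}.

First insight: t_0 = 7/9 here, and k^2 + 1 divides numerator and denominator alike; C = 7/9, x = -1/7 after cancelling.
Consecutive-term ratio: r(k) = (-1/7) * (k+1/5) (k+1) (k+2) / [(k-5/6) (k+5/6) (k+1)] - rational in k. x = (-1/7); t_0 = 7/9; negate the roots.


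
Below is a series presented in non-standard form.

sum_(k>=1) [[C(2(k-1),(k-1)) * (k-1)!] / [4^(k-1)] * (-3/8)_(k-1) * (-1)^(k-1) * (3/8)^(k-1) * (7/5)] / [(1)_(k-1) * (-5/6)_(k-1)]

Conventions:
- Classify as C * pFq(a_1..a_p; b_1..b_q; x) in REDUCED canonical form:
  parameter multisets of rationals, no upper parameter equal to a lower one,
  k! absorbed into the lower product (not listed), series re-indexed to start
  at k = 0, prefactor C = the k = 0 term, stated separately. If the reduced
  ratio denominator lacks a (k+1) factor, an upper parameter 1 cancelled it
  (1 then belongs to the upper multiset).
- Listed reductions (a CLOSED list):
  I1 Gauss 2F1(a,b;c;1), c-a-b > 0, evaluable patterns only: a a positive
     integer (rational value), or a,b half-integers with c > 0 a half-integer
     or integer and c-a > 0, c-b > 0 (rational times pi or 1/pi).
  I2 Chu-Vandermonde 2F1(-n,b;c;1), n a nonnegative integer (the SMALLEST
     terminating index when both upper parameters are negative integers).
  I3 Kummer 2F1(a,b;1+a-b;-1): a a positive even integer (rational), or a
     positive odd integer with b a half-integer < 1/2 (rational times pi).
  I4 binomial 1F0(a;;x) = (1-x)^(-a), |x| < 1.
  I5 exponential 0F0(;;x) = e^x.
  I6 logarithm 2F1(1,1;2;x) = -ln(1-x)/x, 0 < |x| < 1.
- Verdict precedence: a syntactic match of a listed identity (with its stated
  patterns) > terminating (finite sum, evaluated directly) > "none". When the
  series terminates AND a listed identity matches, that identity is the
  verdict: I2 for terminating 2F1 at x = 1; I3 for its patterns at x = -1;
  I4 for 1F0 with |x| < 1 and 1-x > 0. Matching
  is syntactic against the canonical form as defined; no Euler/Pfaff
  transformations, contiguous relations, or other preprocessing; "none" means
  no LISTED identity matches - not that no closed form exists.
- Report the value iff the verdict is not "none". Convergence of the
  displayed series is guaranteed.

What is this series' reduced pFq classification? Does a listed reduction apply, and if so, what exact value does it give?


The series (x = -3/8) is 2F1: upper {-3/8, 1/2}, lower {-5/6}, prefactor 7/5. Verdict: none. Every listed pattern misses the 2F1 form at -3/8, upper {-3/8, 1/2}.

The tell: from the first term 7/5: the (-1)^k factor (C = 7/5, x = -3/8) folds into the argument's sign.
Step ratio: r(k) = (-3/8) * (k-3/8) (k+1/2) / [(k-5/6) (k+1)] - rational in k. x = (-3/8); t_0 = 7/5; negate the roots.


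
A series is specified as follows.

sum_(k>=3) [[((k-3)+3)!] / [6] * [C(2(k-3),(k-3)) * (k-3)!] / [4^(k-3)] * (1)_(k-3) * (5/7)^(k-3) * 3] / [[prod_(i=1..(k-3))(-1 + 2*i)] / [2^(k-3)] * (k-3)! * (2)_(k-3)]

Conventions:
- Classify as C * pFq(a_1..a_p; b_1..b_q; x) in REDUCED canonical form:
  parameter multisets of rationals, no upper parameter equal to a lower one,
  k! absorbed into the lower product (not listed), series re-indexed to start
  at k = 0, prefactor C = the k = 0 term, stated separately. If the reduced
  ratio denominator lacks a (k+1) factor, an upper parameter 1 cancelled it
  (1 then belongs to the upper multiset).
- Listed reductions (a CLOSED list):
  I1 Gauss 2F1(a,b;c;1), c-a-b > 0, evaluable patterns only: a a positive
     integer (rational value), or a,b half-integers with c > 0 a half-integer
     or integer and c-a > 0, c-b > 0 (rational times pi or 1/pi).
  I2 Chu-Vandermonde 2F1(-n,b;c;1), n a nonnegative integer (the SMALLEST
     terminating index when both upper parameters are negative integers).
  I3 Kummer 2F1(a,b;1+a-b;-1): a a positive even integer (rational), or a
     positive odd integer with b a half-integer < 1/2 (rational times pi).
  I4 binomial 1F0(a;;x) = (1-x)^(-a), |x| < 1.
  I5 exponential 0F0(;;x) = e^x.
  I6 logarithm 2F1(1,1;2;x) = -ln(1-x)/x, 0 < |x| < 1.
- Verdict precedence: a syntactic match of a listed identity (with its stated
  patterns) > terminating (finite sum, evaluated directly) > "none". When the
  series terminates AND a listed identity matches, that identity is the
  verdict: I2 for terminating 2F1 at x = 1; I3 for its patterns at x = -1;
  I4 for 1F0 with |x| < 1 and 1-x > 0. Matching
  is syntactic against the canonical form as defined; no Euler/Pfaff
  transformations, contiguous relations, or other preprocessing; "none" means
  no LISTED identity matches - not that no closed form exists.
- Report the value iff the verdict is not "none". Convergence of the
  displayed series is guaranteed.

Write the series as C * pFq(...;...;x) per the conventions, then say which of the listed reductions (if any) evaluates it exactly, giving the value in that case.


x = 5/7 here; the reduced form reads 2F1, upper {1, 4}, lower {2}, C = 3. Verdict: none - this 2F1 at x = 5/7 matches no listed pattern, and upper {1, 4} holds no stopper.

Key observation: x = (5/7) and C(2k,k) (prefactor 3) equals 4^k (1/2)_k / k!.
Consecutive-term ratio: r(k) = (5/7) * (k+1) (k+4) / [(k+2) (k+1)] - rational in k. x = (5/7); t_0 = 3; negate the roots.


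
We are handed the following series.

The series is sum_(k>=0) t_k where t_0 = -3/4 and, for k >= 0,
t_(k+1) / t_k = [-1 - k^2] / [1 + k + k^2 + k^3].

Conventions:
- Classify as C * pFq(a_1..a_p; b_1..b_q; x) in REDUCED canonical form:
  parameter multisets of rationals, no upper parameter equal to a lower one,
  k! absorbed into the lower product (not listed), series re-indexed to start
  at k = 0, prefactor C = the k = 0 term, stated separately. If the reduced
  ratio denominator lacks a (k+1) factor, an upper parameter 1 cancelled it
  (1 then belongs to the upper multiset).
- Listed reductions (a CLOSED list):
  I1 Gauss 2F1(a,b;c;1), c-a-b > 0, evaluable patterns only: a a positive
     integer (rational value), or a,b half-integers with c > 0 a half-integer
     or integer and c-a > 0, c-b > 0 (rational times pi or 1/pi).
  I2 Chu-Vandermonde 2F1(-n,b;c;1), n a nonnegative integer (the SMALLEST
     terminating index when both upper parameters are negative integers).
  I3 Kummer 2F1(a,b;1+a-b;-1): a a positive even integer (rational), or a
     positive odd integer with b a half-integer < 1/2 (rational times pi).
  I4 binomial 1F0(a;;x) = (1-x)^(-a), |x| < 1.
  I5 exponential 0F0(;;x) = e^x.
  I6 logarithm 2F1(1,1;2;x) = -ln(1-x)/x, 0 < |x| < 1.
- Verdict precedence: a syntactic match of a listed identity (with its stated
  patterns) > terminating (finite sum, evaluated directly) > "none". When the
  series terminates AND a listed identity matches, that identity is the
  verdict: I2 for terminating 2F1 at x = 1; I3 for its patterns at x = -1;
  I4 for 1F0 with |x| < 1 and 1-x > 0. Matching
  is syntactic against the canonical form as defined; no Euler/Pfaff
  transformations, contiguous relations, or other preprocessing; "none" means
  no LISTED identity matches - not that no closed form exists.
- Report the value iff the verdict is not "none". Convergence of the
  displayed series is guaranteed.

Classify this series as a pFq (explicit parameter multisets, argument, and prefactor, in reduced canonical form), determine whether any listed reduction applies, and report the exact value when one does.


Prefactor -3/4, argument -1: 0F0 with upper {-} over lower {-}. Verdict: exponential (I5) fires (the 0F0 exponential series at x = -1). Exact value: (-3/4) * e^(-1).

Key observation: from the first term -3/4: cancel k^2 + 1 from the displayed ratio first; then prefactor -3/4.
Term ratio: r(k) = (-1) * 1 / [(k+1)] - poly over poly, x = (-1) from leading terms; C = -3/4 at k = 0.


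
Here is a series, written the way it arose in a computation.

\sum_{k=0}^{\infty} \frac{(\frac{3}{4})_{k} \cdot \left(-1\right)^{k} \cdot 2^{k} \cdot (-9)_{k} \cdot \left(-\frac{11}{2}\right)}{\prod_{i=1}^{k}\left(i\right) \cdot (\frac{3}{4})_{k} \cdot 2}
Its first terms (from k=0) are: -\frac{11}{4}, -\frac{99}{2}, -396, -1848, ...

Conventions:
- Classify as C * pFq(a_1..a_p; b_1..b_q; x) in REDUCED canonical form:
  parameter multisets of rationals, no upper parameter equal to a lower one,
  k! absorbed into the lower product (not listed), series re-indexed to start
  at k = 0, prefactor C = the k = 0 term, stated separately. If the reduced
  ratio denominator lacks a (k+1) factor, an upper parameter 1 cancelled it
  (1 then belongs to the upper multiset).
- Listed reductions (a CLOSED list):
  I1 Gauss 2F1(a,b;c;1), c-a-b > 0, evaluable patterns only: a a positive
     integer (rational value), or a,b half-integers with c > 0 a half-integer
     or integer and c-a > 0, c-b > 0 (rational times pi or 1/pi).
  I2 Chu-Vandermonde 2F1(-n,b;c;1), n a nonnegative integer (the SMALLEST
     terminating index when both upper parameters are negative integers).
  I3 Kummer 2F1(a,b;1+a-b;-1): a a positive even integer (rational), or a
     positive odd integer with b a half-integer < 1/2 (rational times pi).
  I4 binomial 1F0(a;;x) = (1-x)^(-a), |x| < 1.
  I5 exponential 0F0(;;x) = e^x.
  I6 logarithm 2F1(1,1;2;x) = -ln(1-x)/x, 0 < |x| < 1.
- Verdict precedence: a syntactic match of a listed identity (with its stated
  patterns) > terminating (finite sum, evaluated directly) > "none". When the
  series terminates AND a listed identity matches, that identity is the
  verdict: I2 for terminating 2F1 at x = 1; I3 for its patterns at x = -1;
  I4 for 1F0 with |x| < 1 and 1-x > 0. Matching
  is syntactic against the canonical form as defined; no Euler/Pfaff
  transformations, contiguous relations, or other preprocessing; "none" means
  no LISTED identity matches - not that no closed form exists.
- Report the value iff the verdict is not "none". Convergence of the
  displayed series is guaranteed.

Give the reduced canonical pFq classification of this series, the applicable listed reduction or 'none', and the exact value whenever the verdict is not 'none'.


Canonical form: C = -\frac{11}{4} times 1F0 with upper {-9}, lower {-}, x = -2. Verdict: terminating - no listed pattern fits, but -9 in the upper list cuts the series at k = 9; direct evaluation. Sum: -\frac{216513}{4}.

Key step: t_0 = -\frac{11}{4} here, and the constant factors (C = -11/4, x = -2) combine into one prefactor.
Term ratio: r(k) = -2 * (k-9) / [(k+1)] ; factor over Q: parameters, x = -2, and C = -\frac{11}{4}.


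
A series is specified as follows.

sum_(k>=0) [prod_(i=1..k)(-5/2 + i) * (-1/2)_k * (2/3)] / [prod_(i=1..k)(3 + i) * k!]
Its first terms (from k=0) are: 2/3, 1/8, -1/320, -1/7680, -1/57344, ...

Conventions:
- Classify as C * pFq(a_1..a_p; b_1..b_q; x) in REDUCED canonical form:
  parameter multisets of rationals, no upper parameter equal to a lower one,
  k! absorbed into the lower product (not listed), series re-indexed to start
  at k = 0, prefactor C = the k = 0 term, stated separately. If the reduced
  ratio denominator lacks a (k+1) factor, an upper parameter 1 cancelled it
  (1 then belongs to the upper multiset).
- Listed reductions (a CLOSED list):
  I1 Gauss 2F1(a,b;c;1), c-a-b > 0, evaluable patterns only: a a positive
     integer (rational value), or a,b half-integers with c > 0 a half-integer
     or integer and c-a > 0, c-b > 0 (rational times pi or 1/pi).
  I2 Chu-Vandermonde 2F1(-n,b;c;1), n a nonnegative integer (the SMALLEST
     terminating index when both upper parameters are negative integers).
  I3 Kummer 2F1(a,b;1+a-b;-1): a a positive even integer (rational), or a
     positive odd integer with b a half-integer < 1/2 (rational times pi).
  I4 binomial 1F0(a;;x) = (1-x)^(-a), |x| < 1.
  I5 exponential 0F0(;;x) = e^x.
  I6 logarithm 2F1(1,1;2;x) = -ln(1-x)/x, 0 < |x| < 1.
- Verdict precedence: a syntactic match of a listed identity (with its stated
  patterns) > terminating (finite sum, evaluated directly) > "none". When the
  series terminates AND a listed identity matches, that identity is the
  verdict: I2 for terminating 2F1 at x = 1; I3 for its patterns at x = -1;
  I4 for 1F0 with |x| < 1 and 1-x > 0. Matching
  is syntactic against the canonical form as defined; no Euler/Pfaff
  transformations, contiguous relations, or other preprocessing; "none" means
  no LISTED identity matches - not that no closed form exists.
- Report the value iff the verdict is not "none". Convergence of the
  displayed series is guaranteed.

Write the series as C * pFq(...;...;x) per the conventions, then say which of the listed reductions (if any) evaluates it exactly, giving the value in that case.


Classification (C = 2/3): 2F1 with upper {-3/2, -1/2}, lower {4}, argument x = 1. Verdict: the half-integer Gauss pattern (I1) matches (x = 1; upper {-3/2, -1/2} half-integers, c = 4 in the evaluable pattern). Exact value: (16384/6615) / pi.

The tell: t_0 being 2/3, the lower running product (C = 2/3) is a rising factorial.
Ratio: r(k) = 1 * (k-3/2) (k-1/2) / [(k+4) (k+1)] - rational in k. x = 1; t_0 = 2/3; negate the roots.


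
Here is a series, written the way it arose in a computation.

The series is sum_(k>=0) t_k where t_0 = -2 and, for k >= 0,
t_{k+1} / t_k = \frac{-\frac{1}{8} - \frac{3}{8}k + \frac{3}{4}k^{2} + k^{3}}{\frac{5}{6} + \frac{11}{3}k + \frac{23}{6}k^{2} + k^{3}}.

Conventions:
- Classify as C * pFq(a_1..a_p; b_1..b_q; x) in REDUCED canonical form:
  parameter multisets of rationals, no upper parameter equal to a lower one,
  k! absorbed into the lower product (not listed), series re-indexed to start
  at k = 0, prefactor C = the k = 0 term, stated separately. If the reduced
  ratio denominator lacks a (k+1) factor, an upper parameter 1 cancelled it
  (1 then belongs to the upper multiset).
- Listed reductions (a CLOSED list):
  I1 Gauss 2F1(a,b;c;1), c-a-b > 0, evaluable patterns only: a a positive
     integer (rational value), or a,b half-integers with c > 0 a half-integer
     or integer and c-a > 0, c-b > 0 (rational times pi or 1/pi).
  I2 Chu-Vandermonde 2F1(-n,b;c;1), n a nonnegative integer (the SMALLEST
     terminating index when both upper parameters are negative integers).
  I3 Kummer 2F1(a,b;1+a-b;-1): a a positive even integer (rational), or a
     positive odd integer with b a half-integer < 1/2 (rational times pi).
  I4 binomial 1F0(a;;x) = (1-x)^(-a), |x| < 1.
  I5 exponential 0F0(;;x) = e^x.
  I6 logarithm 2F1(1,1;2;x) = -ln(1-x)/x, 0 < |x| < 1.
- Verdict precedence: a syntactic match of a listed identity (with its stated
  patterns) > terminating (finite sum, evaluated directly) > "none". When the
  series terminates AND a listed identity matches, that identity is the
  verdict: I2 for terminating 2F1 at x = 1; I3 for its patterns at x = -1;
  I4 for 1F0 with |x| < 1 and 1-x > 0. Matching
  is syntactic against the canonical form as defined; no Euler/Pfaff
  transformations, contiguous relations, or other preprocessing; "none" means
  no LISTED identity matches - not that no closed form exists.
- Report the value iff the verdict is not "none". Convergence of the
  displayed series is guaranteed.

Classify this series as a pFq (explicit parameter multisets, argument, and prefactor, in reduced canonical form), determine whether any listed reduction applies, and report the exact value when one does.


Reduced: x = 1, 3F2, upper = {-\frac{1}{2}, \frac{1}{4}, 1}, lower = {\frac{1}{3}, \frac{5}{2}}, C = -2. Verdict: none here - no I1-I6 shape fits x = 1 with lower {\frac{1}{3}, \frac{5}{2}}.

First insight: with t_0 = -2, the expanded ratio factors over Q; C = -2, roots give parameters.
Adjacent-term ratio: r(k) = 1 * (k-\frac{1}{2}) (k+\frac{1}{4}) (k+1) / [(k+\frac{1}{3}) (k+\frac{5}{2}) (k+1)] - rational; roots negated = parameters, x = 1, C = -2.


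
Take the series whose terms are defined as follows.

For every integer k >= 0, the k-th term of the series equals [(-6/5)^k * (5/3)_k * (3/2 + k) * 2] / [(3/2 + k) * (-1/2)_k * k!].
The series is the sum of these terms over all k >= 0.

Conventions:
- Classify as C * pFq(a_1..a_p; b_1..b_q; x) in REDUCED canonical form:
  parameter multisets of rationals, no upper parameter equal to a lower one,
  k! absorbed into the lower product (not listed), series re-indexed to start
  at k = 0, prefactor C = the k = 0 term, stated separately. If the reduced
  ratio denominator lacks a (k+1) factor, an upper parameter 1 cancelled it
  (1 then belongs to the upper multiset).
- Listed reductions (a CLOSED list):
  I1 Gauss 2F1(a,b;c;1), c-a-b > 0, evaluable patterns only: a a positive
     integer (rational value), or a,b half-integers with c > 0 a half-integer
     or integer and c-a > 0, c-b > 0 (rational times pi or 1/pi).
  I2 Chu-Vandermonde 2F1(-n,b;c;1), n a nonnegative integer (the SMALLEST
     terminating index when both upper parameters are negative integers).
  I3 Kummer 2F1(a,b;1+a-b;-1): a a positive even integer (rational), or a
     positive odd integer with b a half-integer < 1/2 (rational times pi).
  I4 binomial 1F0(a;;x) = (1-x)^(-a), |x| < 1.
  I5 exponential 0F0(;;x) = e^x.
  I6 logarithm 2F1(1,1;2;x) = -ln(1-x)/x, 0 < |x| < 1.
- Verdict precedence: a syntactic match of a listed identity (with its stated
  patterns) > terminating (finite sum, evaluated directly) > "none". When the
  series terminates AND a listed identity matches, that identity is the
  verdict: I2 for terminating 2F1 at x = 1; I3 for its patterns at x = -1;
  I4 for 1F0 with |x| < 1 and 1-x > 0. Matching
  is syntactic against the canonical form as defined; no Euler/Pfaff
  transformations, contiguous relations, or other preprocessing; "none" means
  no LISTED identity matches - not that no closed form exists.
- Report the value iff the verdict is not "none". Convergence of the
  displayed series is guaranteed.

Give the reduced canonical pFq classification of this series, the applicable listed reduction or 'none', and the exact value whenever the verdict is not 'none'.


With C = 2: the canonical form is 1F1(5/3; -1/2; -6/5). Verdict: none. A 1F1 with upper {5/3} fits none of I1-I6 at x = -6/5; the sum runs forever.

Key step: x = (-6/5) and k + 3/2 divides numerator and denominator alike; C = 2 after cancelling.
Ratio: r(k) = (-6/5) * (k+5/3) / [(k-1/2) (k+1)] - poly over poly, x = (-6/5) from leading terms; C = 2 at k = 0.


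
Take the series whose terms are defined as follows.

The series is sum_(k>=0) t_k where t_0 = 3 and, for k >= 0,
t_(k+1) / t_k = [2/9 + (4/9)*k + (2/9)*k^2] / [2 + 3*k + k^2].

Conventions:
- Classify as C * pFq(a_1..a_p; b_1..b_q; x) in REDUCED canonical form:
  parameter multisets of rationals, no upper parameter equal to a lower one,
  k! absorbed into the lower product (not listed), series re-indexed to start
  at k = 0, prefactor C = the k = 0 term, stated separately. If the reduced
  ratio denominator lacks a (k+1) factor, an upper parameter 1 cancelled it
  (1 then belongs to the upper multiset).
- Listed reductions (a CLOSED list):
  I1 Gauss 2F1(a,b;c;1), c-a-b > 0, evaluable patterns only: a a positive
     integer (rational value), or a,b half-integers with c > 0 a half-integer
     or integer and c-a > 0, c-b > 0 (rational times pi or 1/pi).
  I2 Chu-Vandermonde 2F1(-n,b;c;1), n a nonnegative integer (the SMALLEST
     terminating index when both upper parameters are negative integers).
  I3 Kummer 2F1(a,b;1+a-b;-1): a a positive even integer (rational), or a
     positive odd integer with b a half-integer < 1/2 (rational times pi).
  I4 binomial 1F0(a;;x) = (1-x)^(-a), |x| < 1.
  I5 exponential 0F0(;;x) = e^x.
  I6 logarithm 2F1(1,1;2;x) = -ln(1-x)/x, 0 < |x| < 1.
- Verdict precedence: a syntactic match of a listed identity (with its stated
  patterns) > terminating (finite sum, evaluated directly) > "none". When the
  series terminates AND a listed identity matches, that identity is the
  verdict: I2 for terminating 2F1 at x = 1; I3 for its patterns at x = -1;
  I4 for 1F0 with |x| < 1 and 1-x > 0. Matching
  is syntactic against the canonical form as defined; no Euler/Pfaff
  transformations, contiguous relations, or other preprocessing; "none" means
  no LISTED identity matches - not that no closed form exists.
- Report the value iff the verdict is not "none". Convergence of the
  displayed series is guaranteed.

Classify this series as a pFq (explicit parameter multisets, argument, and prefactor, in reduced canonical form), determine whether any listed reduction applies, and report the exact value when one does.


Structural cue: t_0 being 3, factor the ratio over Q (C = 3, x = 2/9): negated roots = parameters.
Adjacent-term ratio: r(k) = (2/9) * (k+1) (k+1) / [(k+2) (k+1)] - poly over poly, x = (2/9) from leading terms; C = 3 at k = 0.

Classification (C = 3): 2F1 with upper {1, 1}, lower {2}, argument x = 2/9. Verdict: the logarithmic series (I6) applies (the logarithm: parameters (1,1;2), x = 2/9). Sum: (-27/2) * ln(7/9).


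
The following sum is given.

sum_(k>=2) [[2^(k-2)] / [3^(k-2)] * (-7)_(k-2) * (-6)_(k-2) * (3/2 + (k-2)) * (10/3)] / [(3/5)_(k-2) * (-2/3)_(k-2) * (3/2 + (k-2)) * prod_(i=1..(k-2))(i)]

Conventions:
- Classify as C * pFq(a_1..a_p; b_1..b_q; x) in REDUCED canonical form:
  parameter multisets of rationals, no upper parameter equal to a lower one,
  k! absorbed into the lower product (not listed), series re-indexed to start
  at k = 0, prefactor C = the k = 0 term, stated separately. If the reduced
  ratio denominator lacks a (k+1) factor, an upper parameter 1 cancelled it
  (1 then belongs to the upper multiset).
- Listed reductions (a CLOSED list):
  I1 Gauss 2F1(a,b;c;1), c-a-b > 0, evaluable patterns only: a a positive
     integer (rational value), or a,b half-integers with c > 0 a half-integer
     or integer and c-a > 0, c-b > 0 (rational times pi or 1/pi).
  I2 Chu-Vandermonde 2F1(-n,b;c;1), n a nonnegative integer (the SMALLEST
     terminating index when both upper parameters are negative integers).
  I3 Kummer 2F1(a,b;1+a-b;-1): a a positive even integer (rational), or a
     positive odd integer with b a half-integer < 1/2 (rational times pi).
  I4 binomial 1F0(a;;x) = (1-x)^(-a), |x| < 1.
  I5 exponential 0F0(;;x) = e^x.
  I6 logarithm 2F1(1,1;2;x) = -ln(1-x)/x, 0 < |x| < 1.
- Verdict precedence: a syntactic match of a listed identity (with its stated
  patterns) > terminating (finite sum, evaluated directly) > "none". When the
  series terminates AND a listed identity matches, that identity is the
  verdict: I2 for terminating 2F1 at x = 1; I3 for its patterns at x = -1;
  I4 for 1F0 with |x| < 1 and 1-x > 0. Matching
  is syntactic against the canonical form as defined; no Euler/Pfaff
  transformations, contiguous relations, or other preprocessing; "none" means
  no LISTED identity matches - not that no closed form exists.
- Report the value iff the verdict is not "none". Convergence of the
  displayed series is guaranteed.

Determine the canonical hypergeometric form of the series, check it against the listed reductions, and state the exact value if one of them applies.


With C = 10/3: the canonical form is 2F2(-7, -6; -2/3, 3/5; 2/3). Verdict: terminating - upper -6 stops the sum at k = 6; the 7 terms are added exactly. Value: -948486085/81627.

The tell: x = (2/3) and the product of the first k integers (prefactor 10/3) is k!.
Consecutive-term ratio: r(k) = (2/3) * (k-7) (k-6) / [(k-2/3) (k+3/5) (k+1)] - rational; roots negated = parameters, x = (2/3), C = 10/3.


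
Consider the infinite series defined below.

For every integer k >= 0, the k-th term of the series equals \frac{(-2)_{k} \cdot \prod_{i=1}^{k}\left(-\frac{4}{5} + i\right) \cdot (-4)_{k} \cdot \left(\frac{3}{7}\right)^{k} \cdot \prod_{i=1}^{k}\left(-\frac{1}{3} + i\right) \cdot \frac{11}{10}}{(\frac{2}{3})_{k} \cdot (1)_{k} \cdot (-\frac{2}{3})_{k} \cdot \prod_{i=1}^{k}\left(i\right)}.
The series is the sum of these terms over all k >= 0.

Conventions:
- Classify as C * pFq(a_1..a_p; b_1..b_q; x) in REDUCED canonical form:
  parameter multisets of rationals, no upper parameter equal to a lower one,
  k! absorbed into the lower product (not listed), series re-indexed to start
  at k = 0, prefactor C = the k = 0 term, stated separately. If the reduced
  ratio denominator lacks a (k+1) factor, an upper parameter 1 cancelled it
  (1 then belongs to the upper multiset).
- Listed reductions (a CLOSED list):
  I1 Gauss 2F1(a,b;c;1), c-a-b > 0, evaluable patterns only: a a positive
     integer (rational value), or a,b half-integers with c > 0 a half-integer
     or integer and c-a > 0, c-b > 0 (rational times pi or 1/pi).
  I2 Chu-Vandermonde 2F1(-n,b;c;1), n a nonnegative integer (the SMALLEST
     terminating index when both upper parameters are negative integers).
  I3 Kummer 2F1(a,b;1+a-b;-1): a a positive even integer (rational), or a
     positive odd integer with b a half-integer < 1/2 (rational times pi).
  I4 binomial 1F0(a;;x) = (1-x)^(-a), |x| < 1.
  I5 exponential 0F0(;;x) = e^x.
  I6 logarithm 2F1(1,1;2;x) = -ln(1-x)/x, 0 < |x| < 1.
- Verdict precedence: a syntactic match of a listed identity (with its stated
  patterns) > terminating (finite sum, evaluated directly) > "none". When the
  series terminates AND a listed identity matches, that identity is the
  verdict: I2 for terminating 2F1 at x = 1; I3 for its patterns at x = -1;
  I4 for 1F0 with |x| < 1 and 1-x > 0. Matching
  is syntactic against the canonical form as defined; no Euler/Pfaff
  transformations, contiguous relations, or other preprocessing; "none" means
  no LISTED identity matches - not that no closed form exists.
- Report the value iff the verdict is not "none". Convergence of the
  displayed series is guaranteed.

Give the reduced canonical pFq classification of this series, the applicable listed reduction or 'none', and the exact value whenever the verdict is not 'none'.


Canonical form: C = \frac{11}{10} times 3F2 with upper {-4, -2, \frac{1}{5}}, lower {-\frac{2}{3}, 1}, x = \frac{3}{7}. Verdict: terminating at k = 2: the factor (-2)_k kills every later term; summing the 3 survivors is exact. Its exact value is -\frac{16423}{12250}.

Key step: from the first term \frac{11}{10}: the parameter 2/3 appears in both the upper and lower lists and cancels.
Consecutive-term ratio: r(k) = \frac{3}{7} * (k-4) (k-2) (k+\frac{1}{5}) / [(k-\frac{2}{3}) (k+1) (k+1)] - rational in k. x = \frac{3}{7}; t_0 = \frac{11}{10}; negate the roots.


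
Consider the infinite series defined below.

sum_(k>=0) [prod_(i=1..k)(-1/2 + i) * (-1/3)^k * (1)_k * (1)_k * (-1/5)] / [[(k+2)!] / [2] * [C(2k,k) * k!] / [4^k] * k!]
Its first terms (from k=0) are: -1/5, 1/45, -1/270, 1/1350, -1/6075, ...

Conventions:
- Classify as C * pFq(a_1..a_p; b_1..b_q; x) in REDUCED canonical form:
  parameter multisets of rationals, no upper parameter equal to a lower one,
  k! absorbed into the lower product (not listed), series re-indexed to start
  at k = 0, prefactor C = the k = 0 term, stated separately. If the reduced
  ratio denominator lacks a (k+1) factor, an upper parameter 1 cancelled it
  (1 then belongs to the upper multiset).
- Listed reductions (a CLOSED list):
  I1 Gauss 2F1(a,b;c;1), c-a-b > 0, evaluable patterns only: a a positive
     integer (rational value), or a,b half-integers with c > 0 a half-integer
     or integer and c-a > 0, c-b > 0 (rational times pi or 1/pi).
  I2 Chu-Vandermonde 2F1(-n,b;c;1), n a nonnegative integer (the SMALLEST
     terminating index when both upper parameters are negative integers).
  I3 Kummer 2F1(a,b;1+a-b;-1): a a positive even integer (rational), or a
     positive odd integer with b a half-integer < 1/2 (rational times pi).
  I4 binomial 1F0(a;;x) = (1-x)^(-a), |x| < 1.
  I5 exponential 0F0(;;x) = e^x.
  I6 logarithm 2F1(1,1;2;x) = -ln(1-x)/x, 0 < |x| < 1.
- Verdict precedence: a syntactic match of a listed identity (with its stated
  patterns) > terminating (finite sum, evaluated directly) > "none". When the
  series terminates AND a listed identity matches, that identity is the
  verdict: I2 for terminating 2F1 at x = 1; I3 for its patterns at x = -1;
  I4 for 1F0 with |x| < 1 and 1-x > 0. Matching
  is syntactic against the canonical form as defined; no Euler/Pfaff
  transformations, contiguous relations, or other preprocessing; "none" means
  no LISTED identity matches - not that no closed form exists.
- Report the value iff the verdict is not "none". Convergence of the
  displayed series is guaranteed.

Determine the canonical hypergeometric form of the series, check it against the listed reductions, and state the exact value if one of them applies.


This is -1/5 * 2F1(1, 1; 3; -1/3) in reduced canonical form. Verdict: none. No listed pattern accepts 2F1(1, 1; 3; -1/3).

The tell: with t_0 = -1/5, the parameter 1/2 appears in both the upper and lower lists and cancels.
Term ratio: r(k) = (-1/3) * (k+1) (k+1) / [(k+3) (k+1)] - rational in k. x = (-1/3); t_0 = -1/5; negate the roots.


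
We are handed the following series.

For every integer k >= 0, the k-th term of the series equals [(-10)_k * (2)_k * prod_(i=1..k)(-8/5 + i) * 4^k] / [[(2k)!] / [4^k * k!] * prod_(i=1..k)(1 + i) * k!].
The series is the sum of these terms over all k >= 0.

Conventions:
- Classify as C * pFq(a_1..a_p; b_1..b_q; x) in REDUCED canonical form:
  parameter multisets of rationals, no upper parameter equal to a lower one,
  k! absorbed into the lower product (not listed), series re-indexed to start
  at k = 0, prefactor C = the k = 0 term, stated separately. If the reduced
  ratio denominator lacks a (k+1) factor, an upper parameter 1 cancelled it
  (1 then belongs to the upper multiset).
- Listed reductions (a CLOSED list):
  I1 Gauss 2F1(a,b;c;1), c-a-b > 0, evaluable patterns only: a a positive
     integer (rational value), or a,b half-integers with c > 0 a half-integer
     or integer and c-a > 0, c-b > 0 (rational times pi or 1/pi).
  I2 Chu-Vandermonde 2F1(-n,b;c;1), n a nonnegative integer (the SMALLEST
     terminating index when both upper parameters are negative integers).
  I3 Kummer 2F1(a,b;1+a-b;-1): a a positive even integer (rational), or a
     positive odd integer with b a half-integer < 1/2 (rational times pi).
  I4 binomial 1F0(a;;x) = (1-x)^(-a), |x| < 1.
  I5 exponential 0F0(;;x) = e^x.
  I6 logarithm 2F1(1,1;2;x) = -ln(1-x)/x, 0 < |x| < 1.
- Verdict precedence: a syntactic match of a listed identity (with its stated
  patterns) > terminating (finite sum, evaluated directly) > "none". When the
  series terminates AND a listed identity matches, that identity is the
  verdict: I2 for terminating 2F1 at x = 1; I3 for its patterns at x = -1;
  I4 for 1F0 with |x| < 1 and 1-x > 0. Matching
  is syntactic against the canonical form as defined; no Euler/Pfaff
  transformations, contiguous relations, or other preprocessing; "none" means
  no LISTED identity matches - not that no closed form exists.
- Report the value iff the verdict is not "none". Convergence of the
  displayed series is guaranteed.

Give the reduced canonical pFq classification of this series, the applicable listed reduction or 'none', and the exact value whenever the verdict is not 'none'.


Key step: t_0 being 1, the lower (2k)!/(4^k k!) block (C = 1, x = 4) is (1/2)_k.
Ratio: r(k) = 4 * (k-10) (k-3/5) / [(k+1/2) (k+1)] ; factor over Q: parameters, x = 4, and C = 1.

The series (x = 4) is 2F1: upper {-10, -3/5}, lower {1/2}, prefactor 1. Verdict: terminating (-10 upstairs). 11 nonzero terms in all; added directly. Its exact value is -99073268854281/60302734375.


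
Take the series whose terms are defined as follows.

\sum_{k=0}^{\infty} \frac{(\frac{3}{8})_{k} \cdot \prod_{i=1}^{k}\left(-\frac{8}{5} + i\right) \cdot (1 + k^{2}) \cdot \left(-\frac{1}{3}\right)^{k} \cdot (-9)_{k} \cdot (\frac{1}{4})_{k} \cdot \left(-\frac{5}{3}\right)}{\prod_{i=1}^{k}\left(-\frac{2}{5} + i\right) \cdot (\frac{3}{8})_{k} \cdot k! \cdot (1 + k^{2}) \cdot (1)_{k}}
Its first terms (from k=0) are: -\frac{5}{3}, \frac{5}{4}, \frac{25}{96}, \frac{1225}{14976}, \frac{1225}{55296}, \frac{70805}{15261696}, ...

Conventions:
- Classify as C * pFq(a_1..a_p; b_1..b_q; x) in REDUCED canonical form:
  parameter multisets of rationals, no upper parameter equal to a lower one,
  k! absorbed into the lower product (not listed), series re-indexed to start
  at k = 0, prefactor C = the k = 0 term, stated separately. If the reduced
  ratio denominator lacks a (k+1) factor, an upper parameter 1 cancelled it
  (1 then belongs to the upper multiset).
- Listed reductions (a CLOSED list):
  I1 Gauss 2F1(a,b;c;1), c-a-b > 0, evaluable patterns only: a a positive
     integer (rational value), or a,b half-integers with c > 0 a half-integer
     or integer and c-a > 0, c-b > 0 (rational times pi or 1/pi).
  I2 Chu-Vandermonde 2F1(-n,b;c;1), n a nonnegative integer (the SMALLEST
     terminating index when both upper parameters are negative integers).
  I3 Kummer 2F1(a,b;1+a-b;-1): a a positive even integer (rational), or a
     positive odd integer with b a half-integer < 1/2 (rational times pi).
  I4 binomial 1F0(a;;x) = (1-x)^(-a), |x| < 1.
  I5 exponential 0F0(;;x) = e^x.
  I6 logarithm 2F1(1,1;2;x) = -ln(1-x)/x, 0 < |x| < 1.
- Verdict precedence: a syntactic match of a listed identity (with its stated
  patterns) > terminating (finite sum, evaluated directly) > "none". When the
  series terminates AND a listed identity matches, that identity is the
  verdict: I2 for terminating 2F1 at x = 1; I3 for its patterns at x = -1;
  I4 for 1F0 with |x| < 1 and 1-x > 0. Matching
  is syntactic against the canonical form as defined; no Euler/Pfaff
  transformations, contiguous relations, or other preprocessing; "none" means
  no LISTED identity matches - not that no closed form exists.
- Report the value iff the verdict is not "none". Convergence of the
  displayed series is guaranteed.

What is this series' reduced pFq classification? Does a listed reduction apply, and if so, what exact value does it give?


First insight: with t_0 = -\frac{5}{3}, k^2 + 1 divides numerator and denominator alike; prefactor -5/3 after cancelling.
Adjacent-term ratio: r(k) = -\frac{1}{3} * (k-9) (k-\frac{3}{5}) (k+\frac{1}{4}) / [(k+\frac{3}{5}) (k+1) (k+1)] ; factor over Q: parameters, x = -\frac{1}{3}, and C = -\frac{5}{3}.

The series (x = -\frac{1}{3}) is 3F2: upper {-9, -\frac{3}{5}, \frac{1}{4}}, lower {\frac{3}{5}, 1}, prefactor -\frac{5}{3}. Verdict: terminating at k = 9: the factor (-9)_k kills every later term; summing the 10 survivors is exact. Sum: -\frac{1890547150596865}{40334291959283712}.


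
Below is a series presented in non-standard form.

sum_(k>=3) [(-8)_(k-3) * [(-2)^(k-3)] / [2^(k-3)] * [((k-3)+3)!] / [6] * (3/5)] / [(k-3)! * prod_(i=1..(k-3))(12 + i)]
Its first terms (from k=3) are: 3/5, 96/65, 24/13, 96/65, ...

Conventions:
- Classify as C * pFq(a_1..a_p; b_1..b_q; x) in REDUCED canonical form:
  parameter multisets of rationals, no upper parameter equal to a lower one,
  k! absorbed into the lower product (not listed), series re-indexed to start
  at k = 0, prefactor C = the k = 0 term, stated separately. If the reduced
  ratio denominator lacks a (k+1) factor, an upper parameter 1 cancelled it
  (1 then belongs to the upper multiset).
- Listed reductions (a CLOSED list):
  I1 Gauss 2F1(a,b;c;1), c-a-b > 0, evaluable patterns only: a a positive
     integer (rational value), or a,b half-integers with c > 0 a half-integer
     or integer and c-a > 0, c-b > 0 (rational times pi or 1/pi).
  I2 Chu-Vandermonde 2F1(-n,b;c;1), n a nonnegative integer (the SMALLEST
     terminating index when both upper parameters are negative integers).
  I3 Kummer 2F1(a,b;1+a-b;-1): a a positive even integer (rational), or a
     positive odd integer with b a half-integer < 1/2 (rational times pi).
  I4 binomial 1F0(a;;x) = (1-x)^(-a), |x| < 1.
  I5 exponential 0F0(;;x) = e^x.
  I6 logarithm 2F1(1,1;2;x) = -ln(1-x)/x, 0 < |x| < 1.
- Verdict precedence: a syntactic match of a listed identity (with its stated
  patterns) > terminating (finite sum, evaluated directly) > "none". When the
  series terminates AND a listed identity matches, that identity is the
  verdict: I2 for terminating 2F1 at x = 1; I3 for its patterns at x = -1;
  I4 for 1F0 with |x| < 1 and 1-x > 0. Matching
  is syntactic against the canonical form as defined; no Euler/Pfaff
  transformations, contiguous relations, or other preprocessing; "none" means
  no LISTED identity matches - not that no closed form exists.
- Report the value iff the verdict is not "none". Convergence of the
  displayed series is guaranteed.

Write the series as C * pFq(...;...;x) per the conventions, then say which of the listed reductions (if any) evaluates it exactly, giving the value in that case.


Reduced: x = -1, 2F1, upper = {-8, 4}, lower = {13}, C = 3/5. Verdict at x = -1: the Kummer evaluation I3 matches (x = -1; c = 13 equals 1+a-b for upper {-8, 4}: listed pattern). Exact value: 33/5.

Key observation: t_0 = 3/5 here, and the factorial ratio (C = 3/5) (k+a-1)!/(a-1)! is a rising factorial (a)_k.
Adjacent-term ratio: r(k) = (-1) * (k-8) (k+4) / [(k+13) (k+1)] - rational in k, leading ratio (-1); with t_0 = 3/5, classification follows.


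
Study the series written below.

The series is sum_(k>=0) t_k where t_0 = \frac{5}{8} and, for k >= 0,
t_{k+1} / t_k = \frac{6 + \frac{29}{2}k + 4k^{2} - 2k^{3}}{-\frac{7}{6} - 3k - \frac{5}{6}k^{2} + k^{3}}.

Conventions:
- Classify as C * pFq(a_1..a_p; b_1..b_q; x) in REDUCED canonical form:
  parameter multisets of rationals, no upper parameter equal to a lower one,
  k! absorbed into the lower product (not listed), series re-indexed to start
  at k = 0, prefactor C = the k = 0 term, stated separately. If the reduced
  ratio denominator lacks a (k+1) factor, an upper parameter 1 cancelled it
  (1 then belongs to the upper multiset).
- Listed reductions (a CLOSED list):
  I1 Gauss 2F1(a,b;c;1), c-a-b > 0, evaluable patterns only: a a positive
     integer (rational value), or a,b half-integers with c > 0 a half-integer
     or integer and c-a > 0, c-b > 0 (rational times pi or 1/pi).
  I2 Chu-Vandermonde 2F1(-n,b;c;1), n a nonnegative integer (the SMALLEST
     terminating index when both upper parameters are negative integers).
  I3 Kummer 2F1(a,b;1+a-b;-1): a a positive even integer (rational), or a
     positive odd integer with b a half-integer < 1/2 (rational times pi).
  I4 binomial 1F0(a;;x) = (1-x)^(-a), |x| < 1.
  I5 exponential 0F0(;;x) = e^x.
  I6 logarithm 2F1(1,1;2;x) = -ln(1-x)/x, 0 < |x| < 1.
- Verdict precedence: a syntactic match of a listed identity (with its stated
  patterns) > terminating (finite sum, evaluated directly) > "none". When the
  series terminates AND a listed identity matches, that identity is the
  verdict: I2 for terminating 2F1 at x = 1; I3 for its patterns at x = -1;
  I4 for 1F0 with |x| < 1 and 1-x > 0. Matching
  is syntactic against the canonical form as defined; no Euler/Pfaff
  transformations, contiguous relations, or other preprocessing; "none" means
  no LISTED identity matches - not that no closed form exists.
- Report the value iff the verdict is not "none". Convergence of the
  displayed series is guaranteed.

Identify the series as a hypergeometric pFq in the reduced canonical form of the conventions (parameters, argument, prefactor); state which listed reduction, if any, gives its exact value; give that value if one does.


This is \frac{5}{8} * 2F1(-4, \frac{3}{2}; -\frac{7}{3}; -2) in reduced canonical form. Verdict: terminating - upper -4 stops the sum at k = 4; the 5 terms are added exactly. Hence: -\frac{489185}{448}.

The tell: with t_0 = \frac{5}{8}, roots of the ratio polynomials (C = 5/8, x = -2) are the negated parameters.
Ratio: r(k) = -2 * (k-4) (k+\frac{3}{2}) / [(k-\frac{7}{3}) (k+1)] - rational in k, leading ratio -2; with t_0 = \frac{5}{8}, classification follows.
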